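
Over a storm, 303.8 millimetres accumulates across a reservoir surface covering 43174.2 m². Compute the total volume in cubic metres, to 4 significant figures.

1 mm over 1 m² is 1 L, so volume = 303.8 × 43174.2 = 13116322 L = 13120 m³.

13120 cubic metres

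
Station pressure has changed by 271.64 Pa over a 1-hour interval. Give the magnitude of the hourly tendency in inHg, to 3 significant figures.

0.0802 inHg per hour

271.64 Pa / 1 h × 0.0002953 inHg/Pa = 0.0802 inHg/h.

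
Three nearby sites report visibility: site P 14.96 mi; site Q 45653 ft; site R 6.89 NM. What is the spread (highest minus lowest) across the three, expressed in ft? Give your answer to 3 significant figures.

site P: 14.96 SM = 78988.80 ft.
site R: 6.89 nmi = 41864.44 ft.
Spread: 78988.80 − 41864.44 = 37100 ft.

37100 ft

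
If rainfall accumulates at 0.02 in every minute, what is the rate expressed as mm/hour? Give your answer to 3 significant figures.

30.5 mm/hour

0.02 in/minute × 25.4 mm/in × 60 minute/hour = 30.5 mm/hour.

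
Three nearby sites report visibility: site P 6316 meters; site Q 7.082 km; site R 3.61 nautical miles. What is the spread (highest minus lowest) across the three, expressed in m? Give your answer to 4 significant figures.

site Q: 7.082 km = 7082.000 m.
site R: 3.61 nmi = 6685.720 m.
Spread: 7082.000 − 6316.000 = 766.0 m.

766.0 m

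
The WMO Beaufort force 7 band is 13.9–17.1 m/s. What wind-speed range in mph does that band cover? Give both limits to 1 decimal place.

31.1 to 38.3 mph

13.9–17.1 m/s × 2.237 = 31.1–38.3 mph.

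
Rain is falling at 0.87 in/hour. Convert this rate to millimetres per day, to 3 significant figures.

0.87 in/hour × 25.4 mm/in × 24 hour/day = 530 mm/day.

530 mm/day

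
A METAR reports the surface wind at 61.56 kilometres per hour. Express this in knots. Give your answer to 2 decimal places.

33.24 kt

1 km/h = 0.539957 kt, so 61.56 × 0.539957 = 33.24 kt.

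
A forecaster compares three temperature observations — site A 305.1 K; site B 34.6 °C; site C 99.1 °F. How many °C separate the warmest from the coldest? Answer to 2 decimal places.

site A: 305.1 K = 31.950 °C.
site C: 99.1 °F = 37.278 °C.
Spread: 37.278 − 31.950 = 5.328 °C.

5.33 °C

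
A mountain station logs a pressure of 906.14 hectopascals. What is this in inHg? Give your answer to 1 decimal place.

26.8 inHg

1 hPa = 0.02953 inHg, so 906.14 × 0.02953 = 26.8 inHg.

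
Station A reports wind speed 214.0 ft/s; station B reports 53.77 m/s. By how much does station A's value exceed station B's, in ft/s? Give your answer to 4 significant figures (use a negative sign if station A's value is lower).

station B: 53.77 m/s = 176.4108 ft/s.
Difference: 214.0000 − 176.4108 = 37.59 ft/s.

37.59 ft/s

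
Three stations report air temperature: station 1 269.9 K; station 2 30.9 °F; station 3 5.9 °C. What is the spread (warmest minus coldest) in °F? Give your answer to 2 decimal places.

16.47 °F

station 1: 269.9 K = -3.250 °C.
station 2: 30.9 °F = -0.611 °C.
Spread: 5.900 − (-3.250) = 9.150 °C = 16.47 °F.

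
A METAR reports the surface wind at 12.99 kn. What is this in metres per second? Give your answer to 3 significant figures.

1 kt = 0.514444 m/s, so 12.99 × 0.514444 = 6.68 m/s.

6.68 m/s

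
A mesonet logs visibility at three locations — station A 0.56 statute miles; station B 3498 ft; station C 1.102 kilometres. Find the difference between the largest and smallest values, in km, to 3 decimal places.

0.201 km

station A: 0.56 SM = 0.90123 km.
station B: 3498 ft = 1.06619 km.
Spread: 1.10200 − 0.90123 = 0.201 km.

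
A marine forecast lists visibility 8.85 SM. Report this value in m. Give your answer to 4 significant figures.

14240 m

1 SM = 1609.34 m, so 8.85 × 1609.34 = 14240 m.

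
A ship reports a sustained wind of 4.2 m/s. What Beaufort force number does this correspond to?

4.2 m/s lies in the Beaufort 3 band (gentle breeze, 3.4–5.4 m/s).

Beaufort force 3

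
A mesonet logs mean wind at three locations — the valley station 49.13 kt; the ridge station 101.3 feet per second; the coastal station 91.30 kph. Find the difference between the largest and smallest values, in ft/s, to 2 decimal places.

the valley station: 49.13 kt = 82.9221 ft/s.
the coastal station: 91.30 km/h = 83.2057 ft/s.
Spread: 101.3000 − 82.9221 = 18.38 ft/s.

18.38 ft/s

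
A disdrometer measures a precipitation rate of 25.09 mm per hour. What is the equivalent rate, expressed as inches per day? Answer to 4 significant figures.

23.71 in/day

25.09 mm/hour × 0.0393701 in/mm × 24 hour/day = 23.71 in/day.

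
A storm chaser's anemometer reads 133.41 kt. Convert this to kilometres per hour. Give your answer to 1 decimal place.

1 kt = 1.852 km/h, so 133.41 × 1.852 = 247.1 km/h.

247.1 km/h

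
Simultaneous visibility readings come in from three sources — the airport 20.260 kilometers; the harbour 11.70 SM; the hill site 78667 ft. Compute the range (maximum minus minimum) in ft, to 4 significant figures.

16890 ft

the airport: 20.260 km = 66469.82 ft.
the harbour: 11.70 SM = 61776.00 ft.
Spread: 78667.00 − 61776.00 = 16890 ft.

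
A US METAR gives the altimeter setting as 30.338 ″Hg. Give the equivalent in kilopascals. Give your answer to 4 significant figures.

1 inHg = 3.38639 kPa, so 30.338 × 3.38639 = 102.7 kPa.

102.7 kPa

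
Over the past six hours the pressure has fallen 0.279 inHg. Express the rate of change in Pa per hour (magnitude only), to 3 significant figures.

0.279 inHg / 6 h × 3386.39 Pa/inHg = 157 Pa/h.

157 Pa per hour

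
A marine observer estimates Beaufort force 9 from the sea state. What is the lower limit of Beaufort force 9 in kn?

Beaufort 9 (strong gale) spans 41–47 knots.

41 kt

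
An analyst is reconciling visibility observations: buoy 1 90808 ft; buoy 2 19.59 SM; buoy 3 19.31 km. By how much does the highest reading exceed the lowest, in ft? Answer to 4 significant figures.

40080 ft

buoy 2: 19.59 SM = 103435.20 ft.
buoy 3: 19.31 km = 63353.02 ft.
Spread: 103435.20 − 63353.02 = 40080 ft.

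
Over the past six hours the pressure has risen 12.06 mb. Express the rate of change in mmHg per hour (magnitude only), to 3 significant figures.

12.06 mb / 6 h × 0.750062 mmHg/mb = 1.51 mmHg/h.

1.51 mmHg per hour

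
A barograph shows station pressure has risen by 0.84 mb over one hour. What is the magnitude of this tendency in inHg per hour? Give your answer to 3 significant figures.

0.84 mb / 1 h × 0.02953 inHg/mb = 0.0248 inHg/h.

0.0248 inHg per hour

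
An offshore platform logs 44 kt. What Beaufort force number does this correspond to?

44 kt lies in the Beaufort 9 band (strong gale, 41–47 kt).

Beaufort force 9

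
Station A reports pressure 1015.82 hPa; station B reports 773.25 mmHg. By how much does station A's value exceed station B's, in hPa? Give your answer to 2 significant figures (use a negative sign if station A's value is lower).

station B: 773.25 mmHg = 1030.92 hPa.
Difference: 1015.82 − 1030.92 = -15 hPa.

-15 hPa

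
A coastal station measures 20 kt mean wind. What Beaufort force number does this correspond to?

Beaufort force 5

20 kt lies in the Beaufort 5 band (fresh breeze, 17–21 kt).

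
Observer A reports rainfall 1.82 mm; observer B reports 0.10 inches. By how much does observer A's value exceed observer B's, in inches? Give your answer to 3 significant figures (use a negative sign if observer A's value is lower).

-0.0283 in

observer A: 1.82 mm = 0.071654 in.
Difference: 0.071654 − 0.100000 = -0.0283 in.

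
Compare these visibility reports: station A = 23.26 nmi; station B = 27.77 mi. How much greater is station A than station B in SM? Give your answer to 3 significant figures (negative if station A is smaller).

-1.00 SM

station A: 23.26 nmi = 26.7671 SM.
Difference: 26.7671 − 27.7700 = -1.00 SM.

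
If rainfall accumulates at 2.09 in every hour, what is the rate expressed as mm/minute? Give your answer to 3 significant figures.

0.885 mm/minute

2.09 in/hour × 25.4 mm/in × 0.0166667 hour/minute = 0.885 mm/minute.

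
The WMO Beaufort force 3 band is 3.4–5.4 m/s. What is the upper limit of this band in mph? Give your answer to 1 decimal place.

12.1 mph

3.4–5.4 m/s × 2.237 = 7.6–12.1 mph.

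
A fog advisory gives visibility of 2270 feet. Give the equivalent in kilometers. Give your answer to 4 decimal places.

1 ft = 0.0003048 km, so 2270 × 0.0003048 = 0.6919 km.

0.6919 km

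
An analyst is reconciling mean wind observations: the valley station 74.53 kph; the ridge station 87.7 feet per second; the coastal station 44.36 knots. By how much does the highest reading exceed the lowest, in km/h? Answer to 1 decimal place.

21.7 km/h

the ridge station: 87.7 ft/s = 96.231 km/h.
the coastal station: 44.36 kt = 82.155 km/h.
Spread: 96.231 − 74.530 = 21.7 km/h.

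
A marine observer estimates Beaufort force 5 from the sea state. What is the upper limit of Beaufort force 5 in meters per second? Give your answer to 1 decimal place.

10.7 m/s

Beaufort 5 (fresh breeze) spans 8.0–10.7 m/s.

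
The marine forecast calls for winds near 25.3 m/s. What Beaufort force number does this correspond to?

Beaufort force 10

25.3 m/s lies in the Beaufort 10 band (storm, 24.5–28.4 m/s).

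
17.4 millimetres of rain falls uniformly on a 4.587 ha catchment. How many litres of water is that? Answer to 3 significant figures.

798000 litres

Area: 4.587 ha = 45870 m².
1 mm over 1 m² is 1 L, so volume = 17.4 × 45870 = 798138 L ≈ 798000 L.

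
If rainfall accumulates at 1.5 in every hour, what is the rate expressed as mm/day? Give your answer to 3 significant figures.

1.5 in/hour × 25.4 mm/in × 24 hour/day = 914 mm/day.

914 mm/day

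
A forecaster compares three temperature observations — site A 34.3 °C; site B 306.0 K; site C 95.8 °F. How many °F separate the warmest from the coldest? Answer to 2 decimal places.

4.67 °F

site B: 306.0 K = 32.850 °C.
site C: 95.8 °F = 35.444 °C.
Spread: 35.444 − 32.850 = 2.594 °C = 4.67 °F.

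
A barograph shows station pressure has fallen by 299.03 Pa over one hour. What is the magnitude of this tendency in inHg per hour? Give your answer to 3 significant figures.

0.0883 inHg per hour

299.03 Pa / 1 h × 0.0002953 inHg/Pa = 0.0883 inHg/h.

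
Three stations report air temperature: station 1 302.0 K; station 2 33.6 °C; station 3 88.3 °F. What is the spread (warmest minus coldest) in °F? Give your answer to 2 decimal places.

station 1: 302.0 K = 28.850 °C.
station 3: 88.3 °F = 31.278 °C.
Spread: 33.600 − 28.850 = 4.750 °C = 8.55 °F.

8.55 °F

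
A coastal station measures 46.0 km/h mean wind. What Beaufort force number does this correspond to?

46.0 km/h = 12.8 m/s, which is Beaufort 6 (strong breeze, 10.8–13.8 m/s).

Beaufort force 6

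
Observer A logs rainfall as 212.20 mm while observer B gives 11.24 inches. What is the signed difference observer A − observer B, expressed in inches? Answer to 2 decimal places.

-2.89 in

observer A: 212.20 mm = 8.3543 in.
Difference: 8.3543 − 11.2400 = -2.89 in.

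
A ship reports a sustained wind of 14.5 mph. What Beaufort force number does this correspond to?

14.5 mph = 6.5 m/s, which is Beaufort 4 (moderate breeze, 5.5–7.9 m/s).

Beaufort force 4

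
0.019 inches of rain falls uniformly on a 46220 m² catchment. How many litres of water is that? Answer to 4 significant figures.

Depth: 0.019 in × 25.4 = 0.4826 mm.
1 mm over 1 m² is 1 L, so volume = 0.4826 × 46220 = 22305.772 L ≈ 22310 L.

22310 litres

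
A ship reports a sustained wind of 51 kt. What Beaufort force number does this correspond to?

51 kt lies in the Beaufort 10 band (storm, 48–55 kt).

Beaufort force 10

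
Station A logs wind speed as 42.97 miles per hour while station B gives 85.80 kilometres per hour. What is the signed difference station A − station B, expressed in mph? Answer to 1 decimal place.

station B: 85.80 km/h = 53.314 mph.
Difference: 42.970 − 53.314 = -10.3 mph.

-10.3 mph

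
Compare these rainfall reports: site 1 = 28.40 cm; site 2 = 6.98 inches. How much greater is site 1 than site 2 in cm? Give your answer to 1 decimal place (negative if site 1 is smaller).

site 2: 6.98 in = 17.729 cm.
Difference: 28.400 − 17.729 = 10.7 cm.

10.7 cm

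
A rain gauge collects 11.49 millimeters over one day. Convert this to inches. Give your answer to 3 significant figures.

1 mm = 0.0393701 in, so 11.49 × 0.0393701 = 0.452 in.

0.452 in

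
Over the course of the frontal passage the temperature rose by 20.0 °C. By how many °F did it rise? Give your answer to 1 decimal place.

36.0 °F

For a temperature change the 32° offset cancels: Δ°F = 20.0 × 1.8 = 36.0 °F.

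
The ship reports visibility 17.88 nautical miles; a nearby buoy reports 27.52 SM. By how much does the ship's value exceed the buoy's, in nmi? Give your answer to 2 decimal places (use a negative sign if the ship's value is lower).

the buoy: 27.52 SM = 23.9142 nmi.
Difference: 17.8800 − 23.9142 = -6.03 nmi.

-6.03 nmi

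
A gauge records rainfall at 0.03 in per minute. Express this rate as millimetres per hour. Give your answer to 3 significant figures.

0.03 in/minute × 25.4 mm/in × 60 minute/hour = 45.7 mm/hour.

45.7 mm/hour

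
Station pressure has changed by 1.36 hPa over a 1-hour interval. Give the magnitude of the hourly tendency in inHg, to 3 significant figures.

0.0402 inHg per hour

1.36 hPa / 1 h × 0.02953 inHg/hPa = 0.0402 inHg/h.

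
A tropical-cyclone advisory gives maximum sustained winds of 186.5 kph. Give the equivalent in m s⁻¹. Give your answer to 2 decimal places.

51.81 m/s

1 km/h = 0.277778 m/s, so 186.5 × 0.277778 = 51.81 m/s.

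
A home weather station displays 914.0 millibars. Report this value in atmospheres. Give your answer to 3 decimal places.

0.902 atm

1 mb = 0.000986923 atm, so 914.0 × 0.000986923 = 0.902 atm.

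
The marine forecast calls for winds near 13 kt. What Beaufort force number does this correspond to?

13 kt lies in the Beaufort 4 band (moderate breeze, 11–16 kt).

Beaufort force 4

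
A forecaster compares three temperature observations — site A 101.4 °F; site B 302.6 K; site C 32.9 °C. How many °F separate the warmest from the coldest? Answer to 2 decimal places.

site A: 101.4 °F = 38.556 °C.
site B: 302.6 K = 29.450 °C.
Spread: 38.556 − 29.450 = 9.106 °C = 16.39 °F.

16.39 °F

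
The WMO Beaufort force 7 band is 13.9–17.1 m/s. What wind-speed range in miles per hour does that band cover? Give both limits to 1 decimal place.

31.1 to 38.3 mph

13.9–17.1 m/s × 2.237 = 31.1–38.3 mph.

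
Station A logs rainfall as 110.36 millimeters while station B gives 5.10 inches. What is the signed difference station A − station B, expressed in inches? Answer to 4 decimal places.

-0.7551 in

station A: 110.36 mm = 4.344882 in.
Difference: 4.344882 − 5.100000 = -0.7551 in.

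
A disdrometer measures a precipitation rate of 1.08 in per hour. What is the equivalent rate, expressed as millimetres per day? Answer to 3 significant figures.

658 mm/day

1.08 in/hour × 25.4 mm/in × 24 hour/day = 658 mm/day.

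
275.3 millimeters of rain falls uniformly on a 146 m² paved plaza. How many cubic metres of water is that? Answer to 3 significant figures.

40.2 cubic metres

1 mm over 1 m² is 1 L, so volume = 275.3 × 146 = 40193.8 L = 40.2 m³.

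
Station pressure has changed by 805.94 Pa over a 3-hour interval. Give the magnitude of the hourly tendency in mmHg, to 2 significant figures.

805.94 Pa / 3 h × 0.00750062 mmHg/Pa = 2.0 mmHg/h.

2.0 mmHg per hour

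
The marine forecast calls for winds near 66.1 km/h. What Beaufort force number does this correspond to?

Beaufort force 8

66.1 km/h = 18.4 m/s, which is Beaufort 8 (gale, 17.2–20.7 m/s).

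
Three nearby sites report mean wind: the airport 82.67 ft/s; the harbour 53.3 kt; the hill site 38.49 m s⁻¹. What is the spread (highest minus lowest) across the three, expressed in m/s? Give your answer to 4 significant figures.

13.29 m/s

the airport: 82.67 ft/s = 25.1978 m/s.
the harbour: 53.3 kt = 27.4199 m/s.
Spread: 38.4900 − 25.1978 = 13.29 m/s.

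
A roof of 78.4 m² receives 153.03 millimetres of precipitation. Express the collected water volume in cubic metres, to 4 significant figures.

1 mm over 1 m² is 1 L, so volume = 153.03 × 78.4 = 11997.552 L = 12.00 m³.

12.00 cubic metres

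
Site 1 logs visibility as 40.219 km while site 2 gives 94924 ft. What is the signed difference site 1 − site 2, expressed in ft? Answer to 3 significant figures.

site 1: 40.219 km = 131952.10 ft.
Difference: 131952.10 − 94924.00 = 37000 ft.

37000 ft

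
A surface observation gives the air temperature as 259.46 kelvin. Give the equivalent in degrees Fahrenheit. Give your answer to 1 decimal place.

First to °C: -13.69 °C.
Then to °F: 7.4 °F.

7.4 °F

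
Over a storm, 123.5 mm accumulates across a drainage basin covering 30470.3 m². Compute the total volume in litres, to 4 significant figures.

3763000 litres

1 mm over 1 m² is 1 L, so volume = 123.5 × 30470.3 = 3763082 L ≈ 3763000 L.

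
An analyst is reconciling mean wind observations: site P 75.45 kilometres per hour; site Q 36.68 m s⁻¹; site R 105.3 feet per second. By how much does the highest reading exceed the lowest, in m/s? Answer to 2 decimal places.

site P: 75.45 km/h = 20.9583 m/s.
site R: 105.3 ft/s = 32.0954 m/s.
Spread: 36.6800 − 20.9583 = 15.72 m/s.

15.72 m/s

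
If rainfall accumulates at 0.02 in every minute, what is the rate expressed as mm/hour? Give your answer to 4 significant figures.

30.48 mm/hour

0.02 in/minute × 25.4 mm/in × 60 minute/hour = 30.48 mm/hour.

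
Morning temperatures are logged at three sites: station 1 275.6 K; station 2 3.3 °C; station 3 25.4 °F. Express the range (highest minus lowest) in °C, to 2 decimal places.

station 1: 275.6 K = 2.450 °C.
station 3: 25.4 °F = -3.667 °C.
Spread: 3.300 − (-3.667) = 6.967 °C.

6.97 °C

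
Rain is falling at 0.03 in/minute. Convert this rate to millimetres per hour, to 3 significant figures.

45.7 mm/hour

0.03 in/minute × 25.4 mm/in × 60 minute/hour = 45.7 mm/hour.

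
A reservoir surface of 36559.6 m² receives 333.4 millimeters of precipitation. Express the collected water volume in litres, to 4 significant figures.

12190000 litres

1 mm over 1 m² is 1 L, so volume = 333.4 × 36559.6 = 12188971 L ≈ 12190000 L.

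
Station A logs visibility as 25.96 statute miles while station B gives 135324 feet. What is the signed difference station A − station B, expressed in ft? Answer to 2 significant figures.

station A: 25.96 SM = 137068.80 ft.
Difference: 137068.80 − 135324.00 = 1700 ft.

1700 ft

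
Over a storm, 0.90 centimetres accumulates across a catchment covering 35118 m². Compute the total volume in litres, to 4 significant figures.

Depth: 0.90 cm × 10 = 9 mm.
1 mm over 1 m² is 1 L, so volume = 9 × 35118 = 316062 L ≈ 316100 L.

316100 litres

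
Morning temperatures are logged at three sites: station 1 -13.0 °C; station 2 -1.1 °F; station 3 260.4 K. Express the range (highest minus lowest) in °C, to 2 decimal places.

station 2: -1.1 °F = -18.389 °C.
station 3: 260.4 K = -12.750 °C.
Spread: (-12.750) − (-18.389) = 5.639 °C.

5.64 °C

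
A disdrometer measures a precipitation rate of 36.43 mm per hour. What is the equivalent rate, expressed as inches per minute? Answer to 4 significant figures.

36.43 mm/hour × 0.0393701 in/mm × 0.0166667 hour/minute = 0.02390 in/minute.

0.02390 in/minute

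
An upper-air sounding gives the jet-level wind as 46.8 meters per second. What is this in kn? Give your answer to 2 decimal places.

1 m/s = 1.94384 kt, so 46.8 × 1.94384 = 90.97 kt.

90.97 kt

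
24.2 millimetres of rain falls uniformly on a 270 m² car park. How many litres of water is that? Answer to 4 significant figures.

6534 litres

1 mm over 1 m² is 1 L, so volume = 24.2 × 270 = 6534 L.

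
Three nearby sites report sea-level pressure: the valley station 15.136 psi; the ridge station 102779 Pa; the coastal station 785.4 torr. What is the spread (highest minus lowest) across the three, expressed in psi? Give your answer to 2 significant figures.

the ridge station: 102779 Pa = 14.9068 psi.
the coastal station: 785.4 mmHg = 15.1871 psi.
Spread: 15.1871 − 14.9068 = 0.28 psi.

0.28 psi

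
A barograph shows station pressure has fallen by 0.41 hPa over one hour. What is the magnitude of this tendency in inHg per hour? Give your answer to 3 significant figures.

0.41 hPa / 1 h × 0.02953 inHg/hPa = 0.0121 inHg/h.

0.0121 inHg per hour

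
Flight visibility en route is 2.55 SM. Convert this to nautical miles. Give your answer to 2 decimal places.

2.22 nmi

1 SM = 0.868976 nmi, so 2.55 × 0.868976 = 2.22 nmi.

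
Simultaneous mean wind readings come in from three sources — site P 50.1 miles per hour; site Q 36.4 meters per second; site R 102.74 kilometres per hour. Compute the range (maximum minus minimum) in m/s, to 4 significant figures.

site P: 50.1 mph = 22.3967 m/s.
site R: 102.74 km/h = 28.5389 m/s.
Spread: 36.4000 − 22.3967 = 14.00 m/s.

14.00 m/s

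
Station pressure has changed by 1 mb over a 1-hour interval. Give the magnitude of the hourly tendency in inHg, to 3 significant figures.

0.0295 inHg per hour

1 mb / 1 h × 0.02953 inHg/mb = 0.0295 inHg/h.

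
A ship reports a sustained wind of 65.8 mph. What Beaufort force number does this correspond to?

Beaufort force 11

65.8 mph = 29.4 m/s, which is Beaufort 11 (violent storm, 28.5–32.6 m/s).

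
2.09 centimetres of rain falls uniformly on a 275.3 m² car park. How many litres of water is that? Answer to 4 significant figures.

5754 litres

Depth: 2.09 cm × 10 = 20.9 mm.
1 mm over 1 m² is 1 L, so volume = 20.9 × 275.3 = 5753.77 L ≈ 5754 L.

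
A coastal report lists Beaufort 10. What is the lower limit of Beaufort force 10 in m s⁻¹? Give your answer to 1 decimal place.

Beaufort 10 (storm) spans 24.5–28.4 m/s.

24.5 m/s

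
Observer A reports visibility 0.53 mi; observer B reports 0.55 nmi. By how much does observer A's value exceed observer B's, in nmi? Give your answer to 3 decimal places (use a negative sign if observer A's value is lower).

observer A: 0.53 SM = 0.46056 nmi.
Difference: 0.46056 − 0.55000 = -0.089 nmi.

-0.089 nmi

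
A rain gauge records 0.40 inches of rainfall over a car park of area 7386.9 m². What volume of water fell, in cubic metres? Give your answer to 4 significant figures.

Depth: 0.40 in × 25.4 = 10.16 mm.
1 mm over 1 m² is 1 L, so volume = 10.16 × 7386.9 = 75050.904 L = 75.05 m³.

75.05 cubic metres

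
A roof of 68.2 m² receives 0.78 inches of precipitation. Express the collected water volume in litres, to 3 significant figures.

1350 litres

Depth: 0.78 in × 25.4 = 19.812 mm.
1 mm over 1 m² is 1 L, so volume = 19.812 × 68.2 = 1351.1784 L ≈ 1350 L.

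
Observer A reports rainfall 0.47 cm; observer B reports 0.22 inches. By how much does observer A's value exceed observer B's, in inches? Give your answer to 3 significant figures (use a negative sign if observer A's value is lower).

-0.0350 in

observer A: 0.47 cm = 0.185039 in.
Difference: 0.185039 − 0.220000 = -0.0350 in.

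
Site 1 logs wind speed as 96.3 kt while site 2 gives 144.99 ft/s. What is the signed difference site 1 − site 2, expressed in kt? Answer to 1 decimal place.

site 2: 144.99 ft/s = 85.904 kt.
Difference: 96.300 − 85.904 = 10.4 kt.

10.4 kt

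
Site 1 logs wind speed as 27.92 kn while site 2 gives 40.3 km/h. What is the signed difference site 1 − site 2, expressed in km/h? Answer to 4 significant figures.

site 1: 27.92 kt = 51.7078 km/h.
Difference: 51.7078 − 40.3000 = 11.41 km/h.

11.41 km/h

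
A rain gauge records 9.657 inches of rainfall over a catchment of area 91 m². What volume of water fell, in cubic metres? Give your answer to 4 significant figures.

Depth: 9.657 in × 25.4 = 245.2878 mm.
1 mm over 1 m² is 1 L, so volume = 245.2878 × 91 = 22321.19 L = 22.32 m³.

22.32 cubic metres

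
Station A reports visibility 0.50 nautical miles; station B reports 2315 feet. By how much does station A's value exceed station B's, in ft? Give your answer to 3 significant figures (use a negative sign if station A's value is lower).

station A: 0.50 nmi = 3038.06 ft.
Difference: 3038.06 − 2315.00 = 723 ft.

723 ft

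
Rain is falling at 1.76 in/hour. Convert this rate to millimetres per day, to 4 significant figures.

1073 mm/day

1.76 in/hour × 25.4 mm/in × 24 hour/day = 1073 mm/day.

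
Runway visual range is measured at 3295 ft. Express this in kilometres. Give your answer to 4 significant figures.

1.004 km

1 ft = 0.0003048 km, so 3295 × 0.0003048 = 1.004 km.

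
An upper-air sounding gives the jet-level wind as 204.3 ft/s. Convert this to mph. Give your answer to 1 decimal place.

139.3 mph

1 ft/s = 0.681818 mph, so 204.3 × 0.681818 = 139.3 mph.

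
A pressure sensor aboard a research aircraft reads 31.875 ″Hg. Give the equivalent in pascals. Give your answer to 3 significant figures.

1 inHg = 3386.39 Pa, so 31.875 × 3386.39 = 108000 Pa.

108000 Pa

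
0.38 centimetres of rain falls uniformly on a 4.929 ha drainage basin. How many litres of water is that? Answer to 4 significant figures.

187300 litres

Depth: 0.38 cm × 10 = 3.8 mm.
Area: 4.929 ha = 49290 m².
1 mm over 1 m² is 1 L, so volume = 3.8 × 49290 = 187302 L ≈ 187300 L.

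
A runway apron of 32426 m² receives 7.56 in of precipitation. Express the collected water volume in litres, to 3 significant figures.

Depth: 7.56 in × 25.4 = 192.024 mm.
1 mm over 1 m² is 1 L, so volume = 192.024 × 32426 = 6226570.2 L ≈ 6230000 L.

6230000 litres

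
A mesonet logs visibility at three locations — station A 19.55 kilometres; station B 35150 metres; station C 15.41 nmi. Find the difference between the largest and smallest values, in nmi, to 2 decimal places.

station A: 19.55 km = 10.5562 nmi.
station B: 35150 m = 18.9795 nmi.
Spread: 18.9795 − 10.5562 = 8.42 nmi.

8.42 nmi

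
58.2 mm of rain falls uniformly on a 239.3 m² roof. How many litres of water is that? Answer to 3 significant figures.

13900 litres

1 mm over 1 m² is 1 L, so volume = 58.2 × 239.3 = 13927.26 L ≈ 13900 L.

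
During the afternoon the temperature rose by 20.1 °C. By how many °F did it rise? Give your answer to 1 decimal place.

Converting a difference, only the 9/5 scale factor applies: Δ°F = 20.1 × 1.8 = 36.2 °F.

36.2 °F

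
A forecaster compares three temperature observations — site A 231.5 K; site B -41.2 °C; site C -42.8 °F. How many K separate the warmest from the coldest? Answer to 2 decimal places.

0.45 K

site A: 231.5 K = -41.650 °C.
site C: -42.8 °F = -41.556 °C.
Spread: (-41.200) − (-41.650) = 0.450 °C.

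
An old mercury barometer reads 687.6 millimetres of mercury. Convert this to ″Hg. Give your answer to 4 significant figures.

27.07 inHg

1 mmHg = 0.0393701 inHg, so 687.6 × 0.0393701 = 27.07 inHg.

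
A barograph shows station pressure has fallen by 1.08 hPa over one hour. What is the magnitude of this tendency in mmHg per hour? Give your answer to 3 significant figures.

0.810 mmHg per hour

1.08 hPa / 1 h × 0.750062 mmHg/hPa = 0.810 mmHg/h.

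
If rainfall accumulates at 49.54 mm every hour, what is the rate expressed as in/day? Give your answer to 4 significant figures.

46.81 in/day

49.54 mm/hour × 0.0393701 in/mm × 24 hour/day = 46.81 in/day.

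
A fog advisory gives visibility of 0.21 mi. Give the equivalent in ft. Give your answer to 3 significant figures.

1110 ft

1 SM = 5280 ft, so 0.21 × 5280 = 1110 ft.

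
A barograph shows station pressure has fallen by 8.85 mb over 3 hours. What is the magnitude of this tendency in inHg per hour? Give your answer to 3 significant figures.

8.85 mb / 3 h × 0.02953 inHg/mb = 0.0871 inHg/h.

0.0871 inHg per hour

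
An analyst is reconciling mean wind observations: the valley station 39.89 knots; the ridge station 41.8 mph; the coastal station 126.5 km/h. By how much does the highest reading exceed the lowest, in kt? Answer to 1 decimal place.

the ridge station: 41.8 mph = 36.323 kt.
the coastal station: 126.5 km/h = 68.305 kt.
Spread: 68.305 − 36.323 = 32.0 kt.

32.0 kt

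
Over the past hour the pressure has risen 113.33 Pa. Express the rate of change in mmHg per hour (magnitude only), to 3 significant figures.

0.850 mmHg per hour

113.33 Pa / 1 h × 0.00750062 mmHg/Pa = 0.850 mmHg/h.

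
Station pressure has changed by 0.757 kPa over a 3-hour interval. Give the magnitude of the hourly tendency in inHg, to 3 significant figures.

0.0745 inHg per hour

0.757 kPa / 3 h × 0.2953 inHg/kPa = 0.0745 inHg/h.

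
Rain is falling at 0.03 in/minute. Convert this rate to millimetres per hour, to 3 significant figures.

45.7 mm/hour

0.03 in/minute × 25.4 mm/in × 60 minute/hour = 45.7 mm/hour.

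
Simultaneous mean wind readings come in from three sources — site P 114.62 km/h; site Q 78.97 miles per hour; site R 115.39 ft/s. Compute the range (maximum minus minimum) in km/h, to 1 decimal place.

12.5 km/h

site Q: 78.97 mph = 127.090 km/h.
site R: 115.39 ft/s = 126.615 km/h.
Spread: 127.090 − 114.620 = 12.5 km/h.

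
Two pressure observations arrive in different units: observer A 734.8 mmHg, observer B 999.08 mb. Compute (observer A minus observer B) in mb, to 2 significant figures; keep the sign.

observer A: 734.8 mmHg = 979.65 mb.
Difference: 979.65 − 999.08 = -19 mb.

-19 mb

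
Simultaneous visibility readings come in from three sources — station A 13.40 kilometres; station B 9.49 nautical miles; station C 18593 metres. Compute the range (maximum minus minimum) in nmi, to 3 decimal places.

2.804 nmi

station A: 13.40 km = 7.23542 nmi.
station C: 18593 m = 10.03942 nmi.
Spread: 10.03942 − 7.23542 = 2.804 nmi.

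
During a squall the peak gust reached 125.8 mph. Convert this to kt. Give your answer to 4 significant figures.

109.3 kt

1 mph = 0.868976 kt, so 125.8 × 0.868976 = 109.3 kt.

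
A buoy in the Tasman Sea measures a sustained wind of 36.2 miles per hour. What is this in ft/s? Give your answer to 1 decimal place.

1 mph = 1.46667 ft/s, so 36.2 × 1.46667 = 53.1 ft/s.

53.1 ft/s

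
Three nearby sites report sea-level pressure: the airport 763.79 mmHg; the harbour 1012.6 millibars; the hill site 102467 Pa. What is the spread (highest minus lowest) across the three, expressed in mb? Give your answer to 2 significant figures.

the airport: 763.79 mmHg = 1018.30 mb.
the hill site: 102467 Pa = 1024.67 mb.
Spread: 1024.67 − 1012.60 = 12 mb.

12 mb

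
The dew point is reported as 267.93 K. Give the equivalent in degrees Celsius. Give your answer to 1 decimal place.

-5.2 °C

°C = 267.93 − 273.15 = -5.2 °C.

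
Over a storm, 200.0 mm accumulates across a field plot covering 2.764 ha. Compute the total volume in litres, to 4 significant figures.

5528000 litres

Area: 2.764 ha = 27640 m².
1 mm over 1 m² is 1 L, so volume = 200 × 27640 = 5528000 L.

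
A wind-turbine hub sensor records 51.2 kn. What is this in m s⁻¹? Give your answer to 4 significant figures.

1 kt = 0.514444 m/s, so 51.2 × 0.514444 = 26.34 m/s.

26.34 m/s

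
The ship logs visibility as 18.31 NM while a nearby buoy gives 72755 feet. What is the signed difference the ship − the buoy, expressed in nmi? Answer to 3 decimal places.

6.336 nmi

the buoy: 72755 ft = 11.97393 nmi.
Difference: 18.31000 − 11.97393 = 6.336 nmi.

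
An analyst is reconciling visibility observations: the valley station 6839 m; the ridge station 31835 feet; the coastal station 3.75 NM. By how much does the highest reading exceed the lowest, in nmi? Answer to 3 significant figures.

1.55 nmi

the valley station: 6839 m = 3.6928 nmi.
the ridge station: 31835 ft = 5.2394 nmi.
Spread: 5.2394 − 3.6928 = 1.55 nmi.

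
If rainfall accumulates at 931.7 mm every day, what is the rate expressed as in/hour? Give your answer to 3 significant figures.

931.7 mm/day × 0.0393701 in/mm × 0.0416667 day/hour = 1.53 in/hour.

1.53 in/hour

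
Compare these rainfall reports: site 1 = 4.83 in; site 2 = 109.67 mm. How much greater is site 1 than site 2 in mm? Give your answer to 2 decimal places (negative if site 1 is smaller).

site 1: 4.83 in = 122.6820 mm.
Difference: 122.6820 − 109.6700 = 13.01 mm.

13.01 mm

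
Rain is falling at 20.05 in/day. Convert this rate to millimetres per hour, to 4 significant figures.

21.22 mm/hour

20.05 in/day × 25.4 mm/in × 0.0416667 day/hour = 21.22 mm/hour.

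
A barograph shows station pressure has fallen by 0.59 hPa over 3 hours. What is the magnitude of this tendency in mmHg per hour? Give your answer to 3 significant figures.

0.59 hPa / 3 h × 0.750062 mmHg/hPa = 0.148 mmHg/h.

0.148 mmHg per hour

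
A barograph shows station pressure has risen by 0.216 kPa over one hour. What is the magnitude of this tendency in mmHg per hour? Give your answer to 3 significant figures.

1.62 mmHg per hour

0.216 kPa / 1 h × 7.50062 mmHg/kPa = 1.62 mmHg/h.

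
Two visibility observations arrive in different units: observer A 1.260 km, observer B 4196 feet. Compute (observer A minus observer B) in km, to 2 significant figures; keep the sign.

-0.019 km

observer B: 4196 ft = 1.27894 km.
Difference: 1.26000 − 1.27894 = -0.019 km.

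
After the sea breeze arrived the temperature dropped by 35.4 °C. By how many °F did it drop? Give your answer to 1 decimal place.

A change of 1 °C equals a change of 1.8 °F: Δ°F = 35.4 × 1.8 = 63.7 °F.

63.7 °F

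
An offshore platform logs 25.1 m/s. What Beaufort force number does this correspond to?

25.1 m/s lies in the Beaufort 10 band (storm, 24.5–28.4 m/s).

Beaufort force 10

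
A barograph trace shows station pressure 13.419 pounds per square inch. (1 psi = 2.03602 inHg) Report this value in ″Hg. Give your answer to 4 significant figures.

27.32 inHg

1 psi = 2.03602 inHg, so 13.419 × 2.03602 = 27.32 inHg.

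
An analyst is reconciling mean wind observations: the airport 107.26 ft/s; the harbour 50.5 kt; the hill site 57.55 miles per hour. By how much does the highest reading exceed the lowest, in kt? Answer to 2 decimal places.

13.54 kt

the airport: 107.26 ft/s = 63.5498 kt.
the hill site: 57.55 mph = 50.0096 kt.
Spread: 63.5498 − 50.0096 = 13.54 kt.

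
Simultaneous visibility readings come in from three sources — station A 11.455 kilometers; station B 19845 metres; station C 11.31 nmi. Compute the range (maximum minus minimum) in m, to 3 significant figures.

9490 m

station A: 11.455 km = 11455.00 m.
station C: 11.31 nmi = 20946.12 m.
Spread: 20946.12 − 11455.00 = 9490 m.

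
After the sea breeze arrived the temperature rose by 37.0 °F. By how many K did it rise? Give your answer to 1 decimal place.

20.6 K

Converting a difference, only the 9/5 scale factor applies: ΔK = 37.0 × 0.5556 = 20.6 K.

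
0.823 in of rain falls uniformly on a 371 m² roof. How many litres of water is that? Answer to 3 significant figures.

7760 litres

Depth: 0.823 in × 25.4 = 20.9042 mm.
1 mm over 1 m² is 1 L, so volume = 20.9042 × 371 = 7755.4582 L ≈ 7760 L.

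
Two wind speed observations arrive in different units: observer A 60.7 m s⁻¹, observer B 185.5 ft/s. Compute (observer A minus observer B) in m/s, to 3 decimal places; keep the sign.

observer B: 185.5 ft/s = 56.54040 m/s.
Difference: 60.70000 − 56.54040 = 4.160 m/s.

4.160 m/s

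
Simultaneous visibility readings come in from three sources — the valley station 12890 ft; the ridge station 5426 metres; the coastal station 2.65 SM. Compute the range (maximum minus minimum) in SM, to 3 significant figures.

0.930 SM

the valley station: 12890 ft = 2.44129 SM.
the ridge station: 5426 m = 3.37156 SM.
Spread: 3.37156 − 2.44129 = 0.930 SM.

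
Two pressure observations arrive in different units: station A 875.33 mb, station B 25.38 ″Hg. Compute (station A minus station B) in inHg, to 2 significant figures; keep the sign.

0.47 inHg

station A: 875.33 mb = 25.8485 inHg.
Difference: 25.8485 − 25.3800 = 0.47 inHg.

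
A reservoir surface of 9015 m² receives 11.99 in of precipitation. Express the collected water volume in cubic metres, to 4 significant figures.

Depth: 11.99 in × 25.4 = 304.546 mm.
1 mm over 1 m² is 1 L, so volume = 304.546 × 9015 = 2745482.2 L = 2745 m³.

2745 cubic metres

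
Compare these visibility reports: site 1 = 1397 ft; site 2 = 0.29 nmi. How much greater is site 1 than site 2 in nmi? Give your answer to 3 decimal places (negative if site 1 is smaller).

site 1: 1397 ft = 0.22992 nmi.
Difference: 0.22992 − 0.29000 = -0.060 nmi.

-0.060 nmi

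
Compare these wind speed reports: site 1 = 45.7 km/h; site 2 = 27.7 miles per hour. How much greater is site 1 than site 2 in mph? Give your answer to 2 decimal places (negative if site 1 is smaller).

site 1: 45.7 km/h = 28.3967 mph.
Difference: 28.3967 − 27.7000 = 0.70 mph.

0.70 mph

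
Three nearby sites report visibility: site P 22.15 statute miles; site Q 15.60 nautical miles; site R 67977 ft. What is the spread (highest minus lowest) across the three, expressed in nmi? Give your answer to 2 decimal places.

8.06 nmi

site P: 22.15 SM = 19.2478 nmi.
site R: 67977 ft = 11.1876 nmi.
Spread: 19.2478 − 11.1876 = 8.06 nmi.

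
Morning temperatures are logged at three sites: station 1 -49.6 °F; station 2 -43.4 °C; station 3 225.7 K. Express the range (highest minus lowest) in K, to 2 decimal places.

station 1: -49.6 °F = -45.333 °C.
station 3: 225.7 K = -47.450 °C.
Spread: (-43.400) − (-47.450) = 4.050 °C.

4.05 K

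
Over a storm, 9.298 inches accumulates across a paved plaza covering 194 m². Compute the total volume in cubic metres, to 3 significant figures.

45.8 cubic metres

Depth: 9.298 in × 25.4 = 236.1692 mm.
1 mm over 1 m² is 1 L, so volume = 236.1692 × 194 = 45816.825 L = 45.8 m³.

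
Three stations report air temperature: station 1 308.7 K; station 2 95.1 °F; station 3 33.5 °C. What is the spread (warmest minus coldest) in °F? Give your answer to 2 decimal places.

station 1: 308.7 K = 35.550 °C.
station 2: 95.1 °F = 35.056 °C.
Spread: 35.550 − 33.500 = 2.050 °C = 3.69 °F.

3.69 °F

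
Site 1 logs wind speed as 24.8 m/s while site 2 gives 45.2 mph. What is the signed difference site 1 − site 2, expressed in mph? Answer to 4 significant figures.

10.28 mph

site 1: 24.8 m/s = 55.4760 mph.
Difference: 55.4760 − 45.2000 = 10.28 mph.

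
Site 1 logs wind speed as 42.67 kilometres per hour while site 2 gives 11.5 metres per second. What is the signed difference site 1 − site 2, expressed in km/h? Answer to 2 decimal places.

1.27 km/h

site 2: 11.5 m/s = 41.4000 km/h.
Difference: 42.6700 − 41.4000 = 1.27 km/h.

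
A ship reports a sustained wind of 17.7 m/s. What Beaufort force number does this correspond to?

Beaufort force 8

17.7 m/s lies in the Beaufort 8 band (gale, 17.2–20.7 m/s).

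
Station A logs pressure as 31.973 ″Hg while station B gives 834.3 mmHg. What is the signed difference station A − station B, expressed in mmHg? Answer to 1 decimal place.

station A: 31.973 inHg = 812.114 mmHg.
Difference: 812.114 − 834.300 = -22.2 mmHg.

-22.2 mmHg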